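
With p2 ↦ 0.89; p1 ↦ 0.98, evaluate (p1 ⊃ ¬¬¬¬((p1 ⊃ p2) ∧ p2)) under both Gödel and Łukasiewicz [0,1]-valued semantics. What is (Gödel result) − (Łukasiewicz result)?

Gödel evaluation:
  (p1 ⊃ p2): 0.98 > 0.89, so result = 0.89
  ((p1 ⊃ p2) ∧ p2) = min(0.89, 0.89) = 0.89
  ¬((p1 ⊃ p2) ∧ p2): Gödel ¬ of 0.89 = 0 (operand ≠ 0)
  ¬¬((p1 ⊃ p2) ∧ p2): Gödel ¬ of 0 = 1 (operand is 0)
  ¬¬¬((p1 ⊃ p2) ∧ p2): Gödel ¬ of 1 = 0 (operand ≠ 0)
  ¬¬¬¬((p1 ⊃ p2) ∧ p2): Gödel ¬ of 0 = 1 (operand is 0)
  (p1 ⊃ ¬¬¬¬((p1 ⊃ p2) ∧ p2)): 0.98 ≤ 1, so result = 1
  Gödel value = 1
Łukasiewicz evaluation:
  (p1 ⊃ p2): min(1, 1 − 0.98 + 0.89) = 0.91
  ((p1 ⊃ p2) ∧ p2) = min(0.91, 0.89) = 0.89
  ¬((p1 ⊃ p2) ∧ p2): Łukasiewicz ¬ gives 1 − 0.89 = 0.11
  ¬¬((p1 ⊃ p2) ∧ p2): Łukasiewicz ¬ gives 1 − 0.11 = 0.89
  ¬¬¬((p1 ⊃ p2) ∧ p2): Łukasiewicz ¬ gives 1 − 0.89 = 0.11
  ¬¬¬¬((p1 ⊃ p2) ∧ p2): Łukasiewicz ¬ gives 1 − 0.11 = 0.89
  (p1 ⊃ ¬¬¬¬((p1 ⊃ p2) ∧ p2)): min(1, 1 − 0.98 + 0.89) = 0.91
  Łukasiewicz value = 0.91
Difference: 1 − 0.91 = 0.09

0.09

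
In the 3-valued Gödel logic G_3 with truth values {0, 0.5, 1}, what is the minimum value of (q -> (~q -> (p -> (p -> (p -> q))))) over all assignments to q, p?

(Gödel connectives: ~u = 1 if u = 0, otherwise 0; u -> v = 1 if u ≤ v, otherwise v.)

Every assignment gives 1. For instance at q = 0, p = 0:
  ~q: Gödel ¬ of 0 = 1 (operand is 0)
  (p -> q): 0 ≤ 0, so result = 1
  (p -> (p -> q)): 0 ≤ 1, so result = 1
  (p -> (p -> (p -> q))): 0 ≤ 1, so result = 1
  (~q -> (p -> (p -> (p -> q)))): 1 ≤ 1, so result = 1
  (q -> (~q -> (p -> (p -> (p -> q))))): 0 ≤ 1, so result = 1
All 9 assignments give value 1 — the formula is a G_3-tautology.

1.00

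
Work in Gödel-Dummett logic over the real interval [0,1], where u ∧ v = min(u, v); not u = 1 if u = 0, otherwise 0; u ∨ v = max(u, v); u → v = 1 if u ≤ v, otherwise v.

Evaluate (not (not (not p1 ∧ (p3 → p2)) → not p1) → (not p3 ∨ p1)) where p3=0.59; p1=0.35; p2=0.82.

0.35

not p1: Gödel ¬ of 0.35 = 0 (operand ≠ 0)
(p3 → p2): 0.59 ≤ 0.82, so result = 1
(not p1 ∧ (p3 → p2)) = min(0, 1) = 0
not (not p1 ∧ (p3 → p2)): Gödel ¬ of 0 = 1 (operand is 0)
not p1: Gödel ¬ of 0.35 = 0 (operand ≠ 0)
(not (not p1 ∧ (p3 → p2)) → not p1): 1 > 0, so result = 0
not (not (not p1 ∧ (p3 → p2)) → not p1): Gödel ¬ of 0 = 1 (operand is 0)
not p3: Gödel ¬ of 0.59 = 0 (operand ≠ 0)
(not p3 ∨ p1) = max(0, 0.35) = 0.35
(not (not (not p1 ∧ (p3 → p2)) → not p1) → (not p3 ∨ p1)): 1 > 0.35, so result = 0.35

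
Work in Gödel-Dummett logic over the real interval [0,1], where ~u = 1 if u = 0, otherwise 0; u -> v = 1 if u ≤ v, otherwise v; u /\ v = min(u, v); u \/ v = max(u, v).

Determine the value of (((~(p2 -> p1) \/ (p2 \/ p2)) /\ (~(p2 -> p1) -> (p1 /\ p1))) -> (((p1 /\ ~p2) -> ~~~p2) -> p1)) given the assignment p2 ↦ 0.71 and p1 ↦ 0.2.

0.20

(p2 -> p1): 0.71 > 0.2, so result = 0.2
~(p2 -> p1): Gödel ¬ of 0.2 = 0 (operand ≠ 0)
(p2 \/ p2) = max(0.71, 0.71) = 0.71
(~(p2 -> p1) \/ (p2 \/ p2)) = max(0, 0.71) = 0.71
(p2 -> p1): 0.71 > 0.2, so result = 0.2
~(p2 -> p1): Gödel ¬ of 0.2 = 0 (operand ≠ 0)
(p1 /\ p1) = min(0.2, 0.2) = 0.2
(~(p2 -> p1) -> (p1 /\ p1)): 0 ≤ 0.2, so result = 1
((~(p2 -> p1) \/ (p2 \/ p2)) /\ (~(p2 -> p1) -> (p1 /\ p1))) = min(0.71, 1) = 0.71
~p2: Gödel ¬ of 0.71 = 0 (operand ≠ 0)
(p1 /\ ~p2) = min(0.2, 0) = 0
~p2: Gödel ¬ of 0.71 = 0 (operand ≠ 0)
~~p2: Gödel ¬ of 0 = 1 (operand is 0)
~~~p2: Gödel ¬ of 1 = 0 (operand ≠ 0)
((p1 /\ ~p2) -> ~~~p2): 0 ≤ 0, so result = 1
(((p1 /\ ~p2) -> ~~~p2) -> p1): 1 > 0.2, so result = 0.2
(((~(p2 -> p1) \/ (p2 \/ p2)) /\ (~(p2 -> p1) -> (p1 /\ p1))) -> (((p1 /\ ~p2) -> ~~~p2) -> p1)): 0.71 > 0.2, so result = 0.2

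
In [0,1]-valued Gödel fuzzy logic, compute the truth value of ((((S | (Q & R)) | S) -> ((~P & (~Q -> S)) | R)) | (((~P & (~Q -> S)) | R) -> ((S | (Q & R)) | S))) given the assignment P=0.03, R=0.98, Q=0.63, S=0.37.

1.00

(Q & R) = min(0.63, 0.98) = 0.63
(S | (Q & R)) = max(0.37, 0.63) = 0.63
((S | (Q & R)) | S) = max(0.63, 0.37) = 0.63
~P: Gödel ¬ of 0.03 = 0 (operand ≠ 0)
~Q: Gödel ¬ of 0.63 = 0 (operand ≠ 0)
(~Q -> S): 0 ≤ 0.37, so result = 1
(~P & (~Q -> S)) = min(0, 1) = 0
((~P & (~Q -> S)) | R) = max(0, 0.98) = 0.98
(((S | (Q & R)) | S) -> ((~P & (~Q -> S)) | R)): 0.63 ≤ 0.98, so result = 1
~P: Gödel ¬ of 0.03 = 0 (operand ≠ 0)
~Q: Gödel ¬ of 0.63 = 0 (operand ≠ 0)
(~Q -> S): 0 ≤ 0.37, so result = 1
(~P & (~Q -> S)) = min(0, 1) = 0
((~P & (~Q -> S)) | R) = max(0, 0.98) = 0.98
(Q & R) = min(0.63, 0.98) = 0.63
(S | (Q & R)) = max(0.37, 0.63) = 0.63
((S | (Q & R)) | S) = max(0.63, 0.37) = 0.63
(((~P & (~Q -> S)) | R) -> ((S | (Q & R)) | S)): 0.98 > 0.63, so result = 0.63
((((S | (Q & R)) | S) -> ((~P & (~Q -> S)) | R)) | (((~P & (~Q -> S)) | R) -> ((S | (Q & R)) | S))) = max(1, 0.63) = 1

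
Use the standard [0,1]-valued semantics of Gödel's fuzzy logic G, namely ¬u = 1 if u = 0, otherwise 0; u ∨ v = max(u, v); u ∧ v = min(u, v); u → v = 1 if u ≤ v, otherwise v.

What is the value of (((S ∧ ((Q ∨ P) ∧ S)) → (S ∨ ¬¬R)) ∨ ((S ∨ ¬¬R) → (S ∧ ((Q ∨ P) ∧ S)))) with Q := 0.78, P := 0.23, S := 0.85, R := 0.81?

(Q ∨ P) = max(0.78, 0.23) = 0.78
((Q ∨ P) ∧ S) = min(0.78, 0.85) = 0.78
(S ∧ ((Q ∨ P) ∧ S)) = min(0.85, 0.78) = 0.78
¬R: Gödel ¬ of 0.81 = 0 (operand ≠ 0)
¬¬R: Gödel ¬ of 0 = 1 (operand is 0)
(S ∨ ¬¬R) = max(0.85, 1) = 1
((S ∧ ((Q ∨ P) ∧ S)) → (S ∨ ¬¬R)): 0.78 ≤ 1, so result = 1
¬R: Gödel ¬ of 0.81 = 0 (operand ≠ 0)
¬¬R: Gödel ¬ of 0 = 1 (operand is 0)
(S ∨ ¬¬R) = max(0.85, 1) = 1
(Q ∨ P) = max(0.78, 0.23) = 0.78
((Q ∨ P) ∧ S) = min(0.78, 0.85) = 0.78
(S ∧ ((Q ∨ P) ∧ S)) = min(0.85, 0.78) = 0.78
((S ∨ ¬¬R) → (S ∧ ((Q ∨ P) ∧ S))): 1 > 0.78, so result = 0.78
(((S ∧ ((Q ∨ P) ∧ S)) → (S ∨ ¬¬R)) ∨ ((S ∨ ¬¬R) → (S ∧ ((Q ∨ P) ∧ S)))) = max(1, 0.78) = 1

1.00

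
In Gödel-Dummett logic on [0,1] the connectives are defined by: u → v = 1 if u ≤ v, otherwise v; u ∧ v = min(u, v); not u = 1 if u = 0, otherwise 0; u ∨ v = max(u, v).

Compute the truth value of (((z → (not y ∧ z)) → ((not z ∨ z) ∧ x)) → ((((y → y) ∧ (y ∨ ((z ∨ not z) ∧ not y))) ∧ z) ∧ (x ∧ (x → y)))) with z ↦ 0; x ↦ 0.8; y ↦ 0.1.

not y: Gödel ¬ of 0.1 = 0 (operand ≠ 0)
(not y ∧ z) = min(0, 0) = 0
(z → (not y ∧ z)): 0 ≤ 0, so result = 1
not z: Gödel ¬ of 0 = 1 (operand is 0)
(not z ∨ z) = max(1, 0) = 1
((not z ∨ z) ∧ x) = min(1, 0.8) = 0.8
((z → (not y ∧ z)) → ((not z ∨ z) ∧ x)): 1 > 0.8, so result = 0.8
(y → y): 0.1 ≤ 0.1, so result = 1
not z: Gödel ¬ of 0 = 1 (operand is 0)
(z ∨ not z) = max(0, 1) = 1
not y: Gödel ¬ of 0.1 = 0 (operand ≠ 0)
((z ∨ not z) ∧ not y) = min(1, 0) = 0
(y ∨ ((z ∨ not z) ∧ not y)) = max(0.1, 0) = 0.1
((y → y) ∧ (y ∨ ((z ∨ not z) ∧ not y))) = min(1, 0.1) = 0.1
(((y → y) ∧ (y ∨ ((z ∨ not z) ∧ not y))) ∧ z) = min(0.1, 0) = 0
(x → y): 0.8 > 0.1, so result = 0.1
(x ∧ (x → y)) = min(0.8, 0.1) = 0.1
((((y → y) ∧ (y ∨ ((z ∨ not z) ∧ not y))) ∧ z) ∧ (x ∧ (x → y))) = min(0, 0.1) = 0
(((z → (not y ∧ z)) → ((not z ∨ z) ∧ x)) → ((((y → y) ∧ (y ∨ ((z ∨ not z) ∧ not y))) ∧ z) ∧ (x ∧ (x → y)))): 0.8 > 0, so result = 0

0.00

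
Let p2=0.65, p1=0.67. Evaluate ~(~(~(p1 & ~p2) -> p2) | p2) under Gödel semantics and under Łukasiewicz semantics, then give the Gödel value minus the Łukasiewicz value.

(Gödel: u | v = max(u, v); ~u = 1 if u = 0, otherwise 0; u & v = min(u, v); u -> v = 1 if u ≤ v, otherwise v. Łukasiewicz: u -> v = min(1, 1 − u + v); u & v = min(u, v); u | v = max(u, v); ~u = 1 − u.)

-0.35

Gödel evaluation:
  ~p2: Gödel ¬ of 0.65 = 0 (operand ≠ 0)
  (p1 & ~p2) = min(0.67, 0) = 0
  ~(p1 & ~p2): Gödel ¬ of 0 = 1 (operand is 0)
  (~(p1 & ~p2) -> p2): 1 > 0.65, so result = 0.65
  ~(~(p1 & ~p2) -> p2): Gödel ¬ of 0.65 = 0 (operand ≠ 0)
  (~(~(p1 & ~p2) -> p2) | p2) = max(0, 0.65) = 0.65
  ~(~(~(p1 & ~p2) -> p2) | p2): Gödel ¬ of 0.65 = 0 (operand ≠ 0)
  Gödel value = 0
Łukasiewicz evaluation:
  ~p2: Łukasiewicz ¬ gives 1 − 0.65 = 0.35
  (p1 & ~p2) = min(0.67, 0.35) = 0.35
  ~(p1 & ~p2): Łukasiewicz ¬ gives 1 − 0.35 = 0.65
  (~(p1 & ~p2) -> p2): min(1, 1 − 0.65 + 0.65) = 1
  ~(~(p1 & ~p2) -> p2): Łukasiewicz ¬ gives 1 − 1 = 0
  (~(~(p1 & ~p2) -> p2) | p2) = max(0, 0.65) = 0.65
  ~(~(~(p1 & ~p2) -> p2) | p2): Łukasiewicz ¬ gives 1 − 0.65 = 0.35
  Łukasiewicz value = 0.35
Difference: 0 − 0.35 = -0.35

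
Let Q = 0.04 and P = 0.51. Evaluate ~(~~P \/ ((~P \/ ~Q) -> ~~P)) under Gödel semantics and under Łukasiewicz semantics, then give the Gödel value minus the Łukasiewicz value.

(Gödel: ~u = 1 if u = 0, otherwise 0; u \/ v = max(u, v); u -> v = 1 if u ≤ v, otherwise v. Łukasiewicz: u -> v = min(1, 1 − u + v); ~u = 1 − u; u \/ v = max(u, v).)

Gödel evaluation:
  ~P: Gödel ¬ of 0.51 = 0 (operand ≠ 0)
  ~~P: Gödel ¬ of 0 = 1 (operand is 0)
  ~P: Gödel ¬ of 0.51 = 0 (operand ≠ 0)
  ~Q: Gödel ¬ of 0.04 = 0 (operand ≠ 0)
  (~P \/ ~Q) = max(0, 0) = 0
  ~P: Gödel ¬ of 0.51 = 0 (operand ≠ 0)
  ~~P: Gödel ¬ of 0 = 1 (operand is 0)
  ((~P \/ ~Q) -> ~~P): 0 ≤ 1, so result = 1
  (~~P \/ ((~P \/ ~Q) -> ~~P)) = max(1, 1) = 1
  ~(~~P \/ ((~P \/ ~Q) -> ~~P)): Gödel ¬ of 1 = 0 (operand ≠ 0)
  Gödel value = 0
Łukasiewicz evaluation:
  ~P: Łukasiewicz ¬ gives 1 − 0.51 = 0.49
  ~~P: Łukasiewicz ¬ gives 1 − 0.49 = 0.51
  ~P: Łukasiewicz ¬ gives 1 − 0.51 = 0.49
  ~Q: Łukasiewicz ¬ gives 1 − 0.04 = 0.96
  (~P \/ ~Q) = max(0.49, 0.96) = 0.96
  ~P: Łukasiewicz ¬ gives 1 − 0.51 = 0.49
  ~~P: Łukasiewicz ¬ gives 1 − 0.49 = 0.51
  ((~P \/ ~Q) -> ~~P): min(1, 1 − 0.96 + 0.51) = 0.55
  (~~P \/ ((~P \/ ~Q) -> ~~P)) = max(0.51, 0.55) = 0.55
  ~(~~P \/ ((~P \/ ~Q) -> ~~P)): Łukasiewicz ¬ gives 1 − 0.55 = 0.45
  Łukasiewicz value = 0.45
Difference: 0 − 0.45 = -0.45

-0.45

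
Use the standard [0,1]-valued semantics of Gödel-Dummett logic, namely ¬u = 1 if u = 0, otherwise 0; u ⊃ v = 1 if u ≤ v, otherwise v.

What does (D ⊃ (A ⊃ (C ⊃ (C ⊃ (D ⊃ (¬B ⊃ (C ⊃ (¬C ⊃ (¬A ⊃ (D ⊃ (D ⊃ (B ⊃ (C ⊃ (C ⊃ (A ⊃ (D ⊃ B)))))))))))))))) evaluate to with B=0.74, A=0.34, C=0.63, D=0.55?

¬B: Gödel ¬ of 0.74 = 0 (operand ≠ 0)
¬C: Gödel ¬ of 0.63 = 0 (operand ≠ 0)
¬A: Gödel ¬ of 0.34 = 0 (operand ≠ 0)
(D ⊃ B): 0.55 ≤ 0.74, so result = 1
(A ⊃ (D ⊃ B)): 0.34 ≤ 1, so result = 1
(C ⊃ (A ⊃ (D ⊃ B))): 0.63 ≤ 1, so result = 1
(C ⊃ (C ⊃ (A ⊃ (D ⊃ B)))): 0.63 ≤ 1, so result = 1
(B ⊃ (C ⊃ (C ⊃ (A ⊃ (D ⊃ B))))): 0.74 ≤ 1, so result = 1
(D ⊃ (B ⊃ (C ⊃ (C ⊃ (A ⊃ (D ⊃ B)))))): 0.55 ≤ 1, so result = 1
(D ⊃ (D ⊃ (B ⊃ (C ⊃ (C ⊃ (A ⊃ (D ⊃ B))))))): 0.55 ≤ 1, so result = 1
(¬A ⊃ (D ⊃ (D ⊃ (B ⊃ (C ⊃ (C ⊃ (A ⊃ (D ⊃ B)))))))): 0 ≤ 1, so result = 1
(¬C ⊃ (¬A ⊃ (D ⊃ (D ⊃ (B ⊃ (C ⊃ (C ⊃ (A ⊃ (D ⊃ B))))))))): 0 ≤ 1, so result = 1
(C ⊃ (¬C ⊃ (¬A ⊃ (D ⊃ (D ⊃ (B ⊃ (C ⊃ (C ⊃ (A ⊃ (D ⊃ B)))))))))): 0.63 ≤ 1, so result = 1
(¬B ⊃ (C ⊃ (¬C ⊃ (¬A ⊃ (D ⊃ (D ⊃ (B ⊃ (C ⊃ (C ⊃ (A ⊃ (D ⊃ B))))))))))): 0 ≤ 1, so result = 1
(D ⊃ (¬B ⊃ (C ⊃ (¬C ⊃ (¬A ⊃ (D ⊃ (D ⊃ (B ⊃ (C ⊃ (C ⊃ (A ⊃ (D ⊃ B)))))))))))): 0.55 ≤ 1, so result = 1
(C ⊃ (D ⊃ (¬B ⊃ (C ⊃ (¬C ⊃ (¬A ⊃ (D ⊃ (D ⊃ (B ⊃ (C ⊃ (C ⊃ (A ⊃ (D ⊃ B))))))))))))): 0.63 ≤ 1, so result = 1
(C ⊃ (C ⊃ (D ⊃ (¬B ⊃ (C ⊃ (¬C ⊃ (¬A ⊃ (D ⊃ (D ⊃ (B ⊃ (C ⊃ (C ⊃ (A ⊃ (D ⊃ B)))))))))))))): 0.63 ≤ 1, so result = 1
(A ⊃ (C ⊃ (C ⊃ (D ⊃ (¬B ⊃ (C ⊃ (¬C ⊃ (¬A ⊃ (D ⊃ (D ⊃ (B ⊃ (C ⊃ (C ⊃ (A ⊃ (D ⊃ B))))))))))))))): 0.34 ≤ 1, so result = 1
(D ⊃ (A ⊃ (C ⊃ (C ⊃ (D ⊃ (¬B ⊃ (C ⊃ (¬C ⊃ (¬A ⊃ (D ⊃ (D ⊃ (B ⊃ (C ⊃ (C ⊃ (A ⊃ (D ⊃ B)))))))))))))))): 0.55 ≤ 1, so result = 1

1.00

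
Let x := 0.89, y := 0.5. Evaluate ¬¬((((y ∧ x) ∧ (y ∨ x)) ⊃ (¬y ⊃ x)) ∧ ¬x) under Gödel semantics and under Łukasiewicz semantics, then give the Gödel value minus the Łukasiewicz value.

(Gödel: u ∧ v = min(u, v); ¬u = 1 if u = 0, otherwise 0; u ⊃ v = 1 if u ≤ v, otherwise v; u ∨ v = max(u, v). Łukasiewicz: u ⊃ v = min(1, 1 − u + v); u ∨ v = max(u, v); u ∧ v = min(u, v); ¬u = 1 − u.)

Gödel evaluation:
  (y ∧ x) = min(0.5, 0.89) = 0.5
  (y ∨ x) = max(0.5, 0.89) = 0.89
  ((y ∧ x) ∧ (y ∨ x)) = min(0.5, 0.89) = 0.5
  ¬y: Gödel ¬ of 0.5 = 0 (operand ≠ 0)
  (¬y ⊃ x): 0 ≤ 0.89, so result = 1
  (((y ∧ x) ∧ (y ∨ x)) ⊃ (¬y ⊃ x)): 0.5 ≤ 1, so result = 1
  ¬x: Gödel ¬ of 0.89 = 0 (operand ≠ 0)
  ((((y ∧ x) ∧ (y ∨ x)) ⊃ (¬y ⊃ x)) ∧ ¬x) = min(1, 0) = 0
  ¬((((y ∧ x) ∧ (y ∨ x)) ⊃ (¬y ⊃ x)) ∧ ¬x): Gödel ¬ of 0 = 1 (operand is 0)
  ¬¬((((y ∧ x) ∧ (y ∨ x)) ⊃ (¬y ⊃ x)) ∧ ¬x): Gödel ¬ of 1 = 0 (operand ≠ 0)
  Gödel value = 0
Łukasiewicz evaluation:
  (y ∧ x) = min(0.5, 0.89) = 0.5
  (y ∨ x) = max(0.5, 0.89) = 0.89
  ((y ∧ x) ∧ (y ∨ x)) = min(0.5, 0.89) = 0.5
  ¬y: Łukasiewicz ¬ gives 1 − 0.5 = 0.5
  (¬y ⊃ x): min(1, 1 − 0.5 + 0.89) = 1
  (((y ∧ x) ∧ (y ∨ x)) ⊃ (¬y ⊃ x)): min(1, 1 − 0.5 + 1) = 1
  ¬x: Łukasiewicz ¬ gives 1 − 0.89 = 0.11
  ((((y ∧ x) ∧ (y ∨ x)) ⊃ (¬y ⊃ x)) ∧ ¬x) = min(1, 0.11) = 0.11
  ¬((((y ∧ x) ∧ (y ∨ x)) ⊃ (¬y ⊃ x)) ∧ ¬x): Łukasiewicz ¬ gives 1 − 0.11 = 0.89
  ¬¬((((y ∧ x) ∧ (y ∨ x)) ⊃ (¬y ⊃ x)) ∧ ¬x): Łukasiewicz ¬ gives 1 − 0.89 = 0.11
  Łukasiewicz value = 0.11
Difference: 0 − 0.11 = -0.11

-0.11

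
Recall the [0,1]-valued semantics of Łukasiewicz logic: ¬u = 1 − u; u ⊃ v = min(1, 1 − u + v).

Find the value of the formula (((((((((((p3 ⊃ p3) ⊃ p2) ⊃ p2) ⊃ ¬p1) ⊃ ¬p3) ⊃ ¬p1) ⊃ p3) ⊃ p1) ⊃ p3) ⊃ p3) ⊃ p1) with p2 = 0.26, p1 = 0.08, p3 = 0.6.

(p3 ⊃ p3): min(1, 1 − 0.6 + 0.6) = 1
((p3 ⊃ p3) ⊃ p2): min(1, 1 − 1 + 0.26) = 0.26
(((p3 ⊃ p3) ⊃ p2) ⊃ p2): min(1, 1 − 0.26 + 0.26) = 1
¬p1: Łukasiewicz ¬ gives 1 − 0.08 = 0.92
((((p3 ⊃ p3) ⊃ p2) ⊃ p2) ⊃ ¬p1): min(1, 1 − 1 + 0.92) = 0.92
¬p3: Łukasiewicz ¬ gives 1 − 0.6 = 0.4
(((((p3 ⊃ p3) ⊃ p2) ⊃ p2) ⊃ ¬p1) ⊃ ¬p3): min(1, 1 − 0.92 + 0.4) = 0.48
¬p1: Łukasiewicz ¬ gives 1 − 0.08 = 0.92
((((((p3 ⊃ p3) ⊃ p2) ⊃ p2) ⊃ ¬p1) ⊃ ¬p3) ⊃ ¬p1): min(1, 1 − 0.48 + 0.92) = 1
(((((((p3 ⊃ p3) ⊃ p2) ⊃ p2) ⊃ ¬p1) ⊃ ¬p3) ⊃ ¬p1) ⊃ p3): min(1, 1 − 1 + 0.6) = 0.6
((((((((p3 ⊃ p3) ⊃ p2) ⊃ p2) ⊃ ¬p1) ⊃ ¬p3) ⊃ ¬p1) ⊃ p3) ⊃ p1): min(1, 1 − 0.6 + 0.08) = 0.48
(((((((((p3 ⊃ p3) ⊃ p2) ⊃ p2) ⊃ ¬p1) ⊃ ¬p3) ⊃ ¬p1) ⊃ p3) ⊃ p1) ⊃ p3): min(1, 1 − 0.48 + 0.6) = 1
((((((((((p3 ⊃ p3) ⊃ p2) ⊃ p2) ⊃ ¬p1) ⊃ ¬p3) ⊃ ¬p1) ⊃ p3) ⊃ p1) ⊃ p3) ⊃ p3): min(1, 1 − 1 + 0.6) = 0.6
(((((((((((p3 ⊃ p3) ⊃ p2) ⊃ p2) ⊃ ¬p1) ⊃ ¬p3) ⊃ ¬p1) ⊃ p3) ⊃ p1) ⊃ p3) ⊃ p3) ⊃ p1): min(1, 1 − 0.6 + 0.08) = 0.48

0.48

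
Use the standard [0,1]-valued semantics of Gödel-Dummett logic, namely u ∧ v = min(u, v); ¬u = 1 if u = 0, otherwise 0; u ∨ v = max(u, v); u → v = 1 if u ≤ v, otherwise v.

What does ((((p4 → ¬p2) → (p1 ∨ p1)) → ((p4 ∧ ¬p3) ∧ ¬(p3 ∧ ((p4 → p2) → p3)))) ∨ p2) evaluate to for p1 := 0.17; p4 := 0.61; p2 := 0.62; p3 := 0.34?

0.62

¬p2: Gödel ¬ of 0.62 = 0 (operand ≠ 0)
(p4 → ¬p2): 0.61 > 0, so result = 0
(p1 ∨ p1) = max(0.17, 0.17) = 0.17
((p4 → ¬p2) → (p1 ∨ p1)): 0 ≤ 0.17, so result = 1
¬p3: Gödel ¬ of 0.34 = 0 (operand ≠ 0)
(p4 ∧ ¬p3) = min(0.61, 0) = 0
(p4 → p2): 0.61 ≤ 0.62, so result = 1
((p4 → p2) → p3): 1 > 0.34, so result = 0.34
(p3 ∧ ((p4 → p2) → p3)) = min(0.34, 0.34) = 0.34
¬(p3 ∧ ((p4 → p2) → p3)): Gödel ¬ of 0.34 = 0 (operand ≠ 0)
((p4 ∧ ¬p3) ∧ ¬(p3 ∧ ((p4 → p2) → p3))) = min(0, 0) = 0
(((p4 → ¬p2) → (p1 ∨ p1)) → ((p4 ∧ ¬p3) ∧ ¬(p3 ∧ ((p4 → p2) → p3)))): 1 > 0, so result = 0
((((p4 → ¬p2) → (p1 ∨ p1)) → ((p4 ∧ ¬p3) ∧ ¬(p3 ∧ ((p4 → p2) → p3)))) ∨ p2) = max(0, 0.62) = 0.62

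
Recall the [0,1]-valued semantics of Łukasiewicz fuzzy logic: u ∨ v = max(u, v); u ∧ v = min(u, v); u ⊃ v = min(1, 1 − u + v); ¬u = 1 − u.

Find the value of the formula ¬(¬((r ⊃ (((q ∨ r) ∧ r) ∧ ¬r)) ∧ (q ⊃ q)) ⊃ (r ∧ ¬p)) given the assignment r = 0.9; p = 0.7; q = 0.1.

(q ∨ r) = max(0.1, 0.9) = 0.9
((q ∨ r) ∧ r) = min(0.9, 0.9) = 0.9
¬r: Łukasiewicz ¬ gives 1 − 0.9 = 0.1
(((q ∨ r) ∧ r) ∧ ¬r) = min(0.9, 0.1) = 0.1
(r ⊃ (((q ∨ r) ∧ r) ∧ ¬r)): min(1, 1 − 0.9 + 0.1) = 0.2
(q ⊃ q): min(1, 1 − 0.1 + 0.1) = 1
((r ⊃ (((q ∨ r) ∧ r) ∧ ¬r)) ∧ (q ⊃ q)) = min(0.2, 1) = 0.2
¬((r ⊃ (((q ∨ r) ∧ r) ∧ ¬r)) ∧ (q ⊃ q)): Łukasiewicz ¬ gives 1 − 0.2 = 0.8
¬p: Łukasiewicz ¬ gives 1 − 0.7 = 0.3
(r ∧ ¬p) = min(0.9, 0.3) = 0.3
(¬((r ⊃ (((q ∨ r) ∧ r) ∧ ¬r)) ∧ (q ⊃ q)) ⊃ (r ∧ ¬p)): min(1, 1 − 0.8 + 0.3) = 0.5
¬(¬((r ⊃ (((q ∨ r) ∧ r) ∧ ¬r)) ∧ (q ⊃ q)) ⊃ (r ∧ ¬p)): Łukasiewicz ¬ gives 1 − 0.5 = 0.5

0.50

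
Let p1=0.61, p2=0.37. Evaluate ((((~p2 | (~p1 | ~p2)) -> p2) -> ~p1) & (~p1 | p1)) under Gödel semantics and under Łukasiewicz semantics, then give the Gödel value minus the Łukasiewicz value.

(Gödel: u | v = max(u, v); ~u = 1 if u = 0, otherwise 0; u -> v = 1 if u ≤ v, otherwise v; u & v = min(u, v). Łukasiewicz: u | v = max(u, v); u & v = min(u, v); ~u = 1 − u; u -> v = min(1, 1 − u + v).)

-0.61

Gödel evaluation:
  ~p2: Gödel ¬ of 0.37 = 0 (operand ≠ 0)
  ~p1: Gödel ¬ of 0.61 = 0 (operand ≠ 0)
  ~p2: Gödel ¬ of 0.37 = 0 (operand ≠ 0)
  (~p1 | ~p2) = max(0, 0) = 0
  (~p2 | (~p1 | ~p2)) = max(0, 0) = 0
  ((~p2 | (~p1 | ~p2)) -> p2): 0 ≤ 0.37, so result = 1
  ~p1: Gödel ¬ of 0.61 = 0 (operand ≠ 0)
  (((~p2 | (~p1 | ~p2)) -> p2) -> ~p1): 1 > 0, so result = 0
  ~p1: Gödel ¬ of 0.61 = 0 (operand ≠ 0)
  (~p1 | p1) = max(0, 0.61) = 0.61
  ((((~p2 | (~p1 | ~p2)) -> p2) -> ~p1) & (~p1 | p1)) = min(0, 0.61) = 0
  Gödel value = 0
Łukasiewicz evaluation:
  ~p2: Łukasiewicz ¬ gives 1 − 0.37 = 0.63
  ~p1: Łukasiewicz ¬ gives 1 − 0.61 = 0.39
  ~p2: Łukasiewicz ¬ gives 1 − 0.37 = 0.63
  (~p1 | ~p2) = max(0.39, 0.63) = 0.63
  (~p2 | (~p1 | ~p2)) = max(0.63, 0.63) = 0.63
  ((~p2 | (~p1 | ~p2)) -> p2): min(1, 1 − 0.63 + 0.37) = 0.74
  ~p1: Łukasiewicz ¬ gives 1 − 0.61 = 0.39
  (((~p2 | (~p1 | ~p2)) -> p2) -> ~p1): min(1, 1 − 0.74 + 0.39) = 0.65
  ~p1: Łukasiewicz ¬ gives 1 − 0.61 = 0.39
  (~p1 | p1) = max(0.39, 0.61) = 0.61
  ((((~p2 | (~p1 | ~p2)) -> p2) -> ~p1) & (~p1 | p1)) = min(0.65, 0.61) = 0.61
  Łukasiewicz value = 0.61
Difference: 0 − 0.61 = -0.61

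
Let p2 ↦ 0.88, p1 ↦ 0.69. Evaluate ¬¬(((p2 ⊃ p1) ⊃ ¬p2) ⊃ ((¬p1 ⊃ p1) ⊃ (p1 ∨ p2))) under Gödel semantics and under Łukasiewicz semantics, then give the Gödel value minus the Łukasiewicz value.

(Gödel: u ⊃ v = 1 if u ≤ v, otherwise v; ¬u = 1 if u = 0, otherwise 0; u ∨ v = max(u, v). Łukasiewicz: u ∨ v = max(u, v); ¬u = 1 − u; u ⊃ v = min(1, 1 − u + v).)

0.00

Gödel evaluation:
  (p2 ⊃ p1): 0.88 > 0.69, so result = 0.69
  ¬p2: Gödel ¬ of 0.88 = 0 (operand ≠ 0)
  ((p2 ⊃ p1) ⊃ ¬p2): 0.69 > 0, so result = 0
  ¬p1: Gödel ¬ of 0.69 = 0 (operand ≠ 0)
  (¬p1 ⊃ p1): 0 ≤ 0.69, so result = 1
  (p1 ∨ p2) = max(0.69, 0.88) = 0.88
  ((¬p1 ⊃ p1) ⊃ (p1 ∨ p2)): 1 > 0.88, so result = 0.88
  (((p2 ⊃ p1) ⊃ ¬p2) ⊃ ((¬p1 ⊃ p1) ⊃ (p1 ∨ p2))): 0 ≤ 0.88, so result = 1
  ¬(((p2 ⊃ p1) ⊃ ¬p2) ⊃ ((¬p1 ⊃ p1) ⊃ (p1 ∨ p2))): Gödel ¬ of 1 = 0 (operand ≠ 0)
  ¬¬(((p2 ⊃ p1) ⊃ ¬p2) ⊃ ((¬p1 ⊃ p1) ⊃ (p1 ∨ p2))): Gödel ¬ of 0 = 1 (operand is 0)
  Gödel value = 1
Łukasiewicz evaluation:
  (p2 ⊃ p1): min(1, 1 − 0.88 + 0.69) = 0.81
  ¬p2: Łukasiewicz ¬ gives 1 − 0.88 = 0.12
  ((p2 ⊃ p1) ⊃ ¬p2): min(1, 1 − 0.81 + 0.12) = 0.31
  ¬p1: Łukasiewicz ¬ gives 1 − 0.69 = 0.31
  (¬p1 ⊃ p1): min(1, 1 − 0.31 + 0.69) = 1
  (p1 ∨ p2) = max(0.69, 0.88) = 0.88
  ((¬p1 ⊃ p1) ⊃ (p1 ∨ p2)): min(1, 1 − 1 + 0.88) = 0.88
  (((p2 ⊃ p1) ⊃ ¬p2) ⊃ ((¬p1 ⊃ p1) ⊃ (p1 ∨ p2))): min(1, 1 − 0.31 + 0.88) = 1
  ¬(((p2 ⊃ p1) ⊃ ¬p2) ⊃ ((¬p1 ⊃ p1) ⊃ (p1 ∨ p2))): Łukasiewicz ¬ gives 1 − 1 = 0
  ¬¬(((p2 ⊃ p1) ⊃ ¬p2) ⊃ ((¬p1 ⊃ p1) ⊃ (p1 ∨ p2))): Łukasiewicz ¬ gives 1 − 0 = 1
  Łukasiewicz value = 1
Difference: 1 − 1 = 0.00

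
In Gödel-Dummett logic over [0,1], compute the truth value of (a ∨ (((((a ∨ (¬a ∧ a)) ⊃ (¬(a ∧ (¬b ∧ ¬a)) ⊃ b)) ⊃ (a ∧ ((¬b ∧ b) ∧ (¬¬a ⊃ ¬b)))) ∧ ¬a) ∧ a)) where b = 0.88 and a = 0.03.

¬a: Gödel ¬ of 0.03 = 0 (operand ≠ 0)
(¬a ∧ a) = min(0, 0.03) = 0
(a ∨ (¬a ∧ a)) = max(0.03, 0) = 0.03
¬b: Gödel ¬ of 0.88 = 0 (operand ≠ 0)
¬a: Gödel ¬ of 0.03 = 0 (operand ≠ 0)
(¬b ∧ ¬a) = min(0, 0) = 0
(a ∧ (¬b ∧ ¬a)) = min(0.03, 0) = 0
¬(a ∧ (¬b ∧ ¬a)): Gödel ¬ of 0 = 1 (operand is 0)
(¬(a ∧ (¬b ∧ ¬a)) ⊃ b): 1 > 0.88, so result = 0.88
((a ∨ (¬a ∧ a)) ⊃ (¬(a ∧ (¬b ∧ ¬a)) ⊃ b)): 0.03 ≤ 0.88, so result = 1
¬b: Gödel ¬ of 0.88 = 0 (operand ≠ 0)
(¬b ∧ b) = min(0, 0.88) = 0
¬a: Gödel ¬ of 0.03 = 0 (operand ≠ 0)
¬¬a: Gödel ¬ of 0 = 1 (operand is 0)
¬b: Gödel ¬ of 0.88 = 0 (operand ≠ 0)
(¬¬a ⊃ ¬b): 1 > 0, so result = 0
((¬b ∧ b) ∧ (¬¬a ⊃ ¬b)) = min(0, 0) = 0
(a ∧ ((¬b ∧ b) ∧ (¬¬a ⊃ ¬b))) = min(0.03, 0) = 0
(((a ∨ (¬a ∧ a)) ⊃ (¬(a ∧ (¬b ∧ ¬a)) ⊃ b)) ⊃ (a ∧ ((¬b ∧ b) ∧ (¬¬a ⊃ ¬b)))): 1 > 0, so result = 0
¬a: Gödel ¬ of 0.03 = 0 (operand ≠ 0)
((((a ∨ (¬a ∧ a)) ⊃ (¬(a ∧ (¬b ∧ ¬a)) ⊃ b)) ⊃ (a ∧ ((¬b ∧ b) ∧ (¬¬a ⊃ ¬b)))) ∧ ¬a) = min(0, 0) = 0
(((((a ∨ (¬a ∧ a)) ⊃ (¬(a ∧ (¬b ∧ ¬a)) ⊃ b)) ⊃ (a ∧ ((¬b ∧ b) ∧ (¬¬a ⊃ ¬b)))) ∧ ¬a) ∧ a) = min(0, 0.03) = 0
(a ∨ (((((a ∨ (¬a ∧ a)) ⊃ (¬(a ∧ (¬b ∧ ¬a)) ⊃ b)) ⊃ (a ∧ ((¬b ∧ b) ∧ (¬¬a ⊃ ¬b)))) ∧ ¬a) ∧ a)) = max(0.03, 0) = 0.03

0.03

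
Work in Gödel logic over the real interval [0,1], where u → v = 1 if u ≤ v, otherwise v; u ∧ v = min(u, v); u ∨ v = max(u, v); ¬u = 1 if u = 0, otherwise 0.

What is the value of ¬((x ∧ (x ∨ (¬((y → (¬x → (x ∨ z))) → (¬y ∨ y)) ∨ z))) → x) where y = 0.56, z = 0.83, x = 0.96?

¬x: Gödel ¬ of 0.96 = 0 (operand ≠ 0)
(x ∨ z) = max(0.96, 0.83) = 0.96
(¬x → (x ∨ z)): 0 ≤ 0.96, so result = 1
(y → (¬x → (x ∨ z))): 0.56 ≤ 1, so result = 1
¬y: Gödel ¬ of 0.56 = 0 (operand ≠ 0)
(¬y ∨ y) = max(0, 0.56) = 0.56
((y → (¬x → (x ∨ z))) → (¬y ∨ y)): 1 > 0.56, so result = 0.56
¬((y → (¬x → (x ∨ z))) → (¬y ∨ y)): Gödel ¬ of 0.56 = 0 (operand ≠ 0)
(¬((y → (¬x → (x ∨ z))) → (¬y ∨ y)) ∨ z) = max(0, 0.83) = 0.83
(x ∨ (¬((y → (¬x → (x ∨ z))) → (¬y ∨ y)) ∨ z)) = max(0.96, 0.83) = 0.96
(x ∧ (x ∨ (¬((y → (¬x → (x ∨ z))) → (¬y ∨ y)) ∨ z))) = min(0.96, 0.96) = 0.96
((x ∧ (x ∨ (¬((y → (¬x → (x ∨ z))) → (¬y ∨ y)) ∨ z))) → x): 0.96 ≤ 0.96, so result = 1
¬((x ∧ (x ∨ (¬((y → (¬x → (x ∨ z))) → (¬y ∨ y)) ∨ z))) → x): Gödel ¬ of 1 = 0 (operand ≠ 0)

0.00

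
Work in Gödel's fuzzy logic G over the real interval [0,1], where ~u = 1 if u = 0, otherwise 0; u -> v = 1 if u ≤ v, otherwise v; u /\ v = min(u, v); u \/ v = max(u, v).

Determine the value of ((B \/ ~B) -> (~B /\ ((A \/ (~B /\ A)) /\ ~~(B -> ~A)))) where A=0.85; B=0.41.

0.00

~B: Gödel ¬ of 0.41 = 0 (operand ≠ 0)
(B \/ ~B) = max(0.41, 0) = 0.41
~B: Gödel ¬ of 0.41 = 0 (operand ≠ 0)
~B: Gödel ¬ of 0.41 = 0 (operand ≠ 0)
(~B /\ A) = min(0, 0.85) = 0
(A \/ (~B /\ A)) = max(0.85, 0) = 0.85
~A: Gödel ¬ of 0.85 = 0 (operand ≠ 0)
(B -> ~A): 0.41 > 0, so result = 0
~(B -> ~A): Gödel ¬ of 0 = 1 (operand is 0)
~~(B -> ~A): Gödel ¬ of 1 = 0 (operand ≠ 0)
((A \/ (~B /\ A)) /\ ~~(B -> ~A)) = min(0.85, 0) = 0
(~B /\ ((A \/ (~B /\ A)) /\ ~~(B -> ~A))) = min(0, 0) = 0
((B \/ ~B) -> (~B /\ ((A \/ (~B /\ A)) /\ ~~(B -> ~A)))): 0.41 > 0, so result = 0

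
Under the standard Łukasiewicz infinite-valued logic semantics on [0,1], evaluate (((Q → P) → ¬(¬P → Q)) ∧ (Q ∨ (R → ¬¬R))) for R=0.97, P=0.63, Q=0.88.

(Q → P): min(1, 1 − 0.88 + 0.63) = 0.75
¬P: Łukasiewicz ¬ gives 1 − 0.63 = 0.37
(¬P → Q): min(1, 1 − 0.37 + 0.88) = 1
¬(¬P → Q): Łukasiewicz ¬ gives 1 − 1 = 0
((Q → P) → ¬(¬P → Q)): min(1, 1 − 0.75 + 0) = 0.25
¬R: Łukasiewicz ¬ gives 1 − 0.97 = 0.03
¬¬R: Łukasiewicz ¬ gives 1 − 0.03 = 0.97
(R → ¬¬R): min(1, 1 − 0.97 + 0.97) = 1
(Q ∨ (R → ¬¬R)) = max(0.88, 1) = 1
(((Q → P) → ¬(¬P → Q)) ∧ (Q ∨ (R → ¬¬R))) = min(0.25, 1) = 0.25

0.25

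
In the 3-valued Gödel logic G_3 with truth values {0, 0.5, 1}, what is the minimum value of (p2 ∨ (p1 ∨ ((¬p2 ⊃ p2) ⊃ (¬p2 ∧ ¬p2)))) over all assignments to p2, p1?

The minimum is attained at p2 = 0.5, p1 = 0:
  ¬p2: Gödel ¬ of 0.5 = 0 (operand ≠ 0)
  (¬p2 ⊃ p2): 0 ≤ 0.5, so result = 1
  ¬p2: Gödel ¬ of 0.5 = 0 (operand ≠ 0)
  ¬p2: Gödel ¬ of 0.5 = 0 (operand ≠ 0)
  (¬p2 ∧ ¬p2) = min(0, 0) = 0
  ((¬p2 ⊃ p2) ⊃ (¬p2 ∧ ¬p2)): 1 > 0, so result = 0
  (p1 ∨ ((¬p2 ⊃ p2) ⊃ (¬p2 ∧ ¬p2))) = max(0, 0) = 0
  (p2 ∨ (p1 ∨ ((¬p2 ⊃ p2) ⊃ (¬p2 ∧ ¬p2)))) = max(0.5, 0) = 0.5
Checking all 9 assignments confirms none give a value below 0.50.

0.50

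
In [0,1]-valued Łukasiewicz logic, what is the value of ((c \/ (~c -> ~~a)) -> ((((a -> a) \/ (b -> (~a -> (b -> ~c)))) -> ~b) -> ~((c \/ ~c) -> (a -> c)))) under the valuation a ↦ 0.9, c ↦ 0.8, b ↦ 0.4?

~c: Łukasiewicz ¬ gives 1 − 0.8 = 0.2
~a: Łukasiewicz ¬ gives 1 − 0.9 = 0.1
~~a: Łukasiewicz ¬ gives 1 − 0.1 = 0.9
(~c -> ~~a): min(1, 1 − 0.2 + 0.9) = 1
(c \/ (~c -> ~~a)) = max(0.8, 1) = 1
(a -> a): min(1, 1 − 0.9 + 0.9) = 1
~a: Łukasiewicz ¬ gives 1 − 0.9 = 0.1
~c: Łukasiewicz ¬ gives 1 − 0.8 = 0.2
(b -> ~c): min(1, 1 − 0.4 + 0.2) = 0.8
(~a -> (b -> ~c)): min(1, 1 − 0.1 + 0.8) = 1
(b -> (~a -> (b -> ~c))): min(1, 1 − 0.4 + 1) = 1
((a -> a) \/ (b -> (~a -> (b -> ~c)))) = max(1, 1) = 1
~b: Łukasiewicz ¬ gives 1 − 0.4 = 0.6
(((a -> a) \/ (b -> (~a -> (b -> ~c)))) -> ~b): min(1, 1 − 1 + 0.6) = 0.6
~c: Łukasiewicz ¬ gives 1 − 0.8 = 0.2
(c \/ ~c) = max(0.8, 0.2) = 0.8
(a -> c): min(1, 1 − 0.9 + 0.8) = 0.9
((c \/ ~c) -> (a -> c)): min(1, 1 − 0.8 + 0.9) = 1
~((c \/ ~c) -> (a -> c)): Łukasiewicz ¬ gives 1 − 1 = 0
((((a -> a) \/ (b -> (~a -> (b -> ~c)))) -> ~b) -> ~((c \/ ~c) -> (a -> c))): min(1, 1 − 0.6 + 0) = 0.4
((c \/ (~c -> ~~a)) -> ((((a -> a) \/ (b -> (~a -> (b -> ~c)))) -> ~b) -> ~((c \/ ~c) -> (a -> c)))): min(1, 1 − 1 + 0.4) = 0.4

0.40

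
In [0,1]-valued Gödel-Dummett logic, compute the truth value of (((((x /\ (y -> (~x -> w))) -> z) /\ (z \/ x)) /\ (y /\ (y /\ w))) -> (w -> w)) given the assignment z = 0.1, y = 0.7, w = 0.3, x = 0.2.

1.00

~x: Gödel ¬ of 0.2 = 0 (operand ≠ 0)
(~x -> w): 0 ≤ 0.3, so result = 1
(y -> (~x -> w)): 0.7 ≤ 1, so result = 1
(x /\ (y -> (~x -> w))) = min(0.2, 1) = 0.2
((x /\ (y -> (~x -> w))) -> z): 0.2 > 0.1, so result = 0.1
(z \/ x) = max(0.1, 0.2) = 0.2
(((x /\ (y -> (~x -> w))) -> z) /\ (z \/ x)) = min(0.1, 0.2) = 0.1
(y /\ w) = min(0.7, 0.3) = 0.3
(y /\ (y /\ w)) = min(0.7, 0.3) = 0.3
((((x /\ (y -> (~x -> w))) -> z) /\ (z \/ x)) /\ (y /\ (y /\ w))) = min(0.1, 0.3) = 0.1
(w -> w): 0.3 ≤ 0.3, so result = 1
(((((x /\ (y -> (~x -> w))) -> z) /\ (z \/ x)) /\ (y /\ (y /\ w))) -> (w -> w)): 0.1 ≤ 1, so result = 1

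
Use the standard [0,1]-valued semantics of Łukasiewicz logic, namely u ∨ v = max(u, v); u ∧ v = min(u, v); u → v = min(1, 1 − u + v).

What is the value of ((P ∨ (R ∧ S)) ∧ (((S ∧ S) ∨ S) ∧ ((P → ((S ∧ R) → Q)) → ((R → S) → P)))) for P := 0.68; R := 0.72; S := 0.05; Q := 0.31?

0.05

(R ∧ S) = min(0.72, 0.05) = 0.05
(P ∨ (R ∧ S)) = max(0.68, 0.05) = 0.68
(S ∧ S) = min(0.05, 0.05) = 0.05
((S ∧ S) ∨ S) = max(0.05, 0.05) = 0.05
(S ∧ R) = min(0.05, 0.72) = 0.05
((S ∧ R) → Q): min(1, 1 − 0.05 + 0.31) = 1
(P → ((S ∧ R) → Q)): min(1, 1 − 0.68 + 1) = 1
(R → S): min(1, 1 − 0.72 + 0.05) = 0.33
((R → S) → P): min(1, 1 − 0.33 + 0.68) = 1
((P → ((S ∧ R) → Q)) → ((R → S) → P)): min(1, 1 − 1 + 1) = 1
(((S ∧ S) ∨ S) ∧ ((P → ((S ∧ R) → Q)) → ((R → S) → P))) = min(0.05, 1) = 0.05
((P ∨ (R ∧ S)) ∧ (((S ∧ S) ∨ S) ∧ ((P → ((S ∧ R) → Q)) → ((R → S) → P)))) = min(0.68, 0.05) = 0.05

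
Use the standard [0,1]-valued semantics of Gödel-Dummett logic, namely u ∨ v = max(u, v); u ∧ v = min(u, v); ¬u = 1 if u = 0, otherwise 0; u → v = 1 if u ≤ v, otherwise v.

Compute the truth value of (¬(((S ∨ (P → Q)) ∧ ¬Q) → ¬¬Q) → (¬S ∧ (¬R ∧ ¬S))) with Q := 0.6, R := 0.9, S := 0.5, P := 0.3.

(P → Q): 0.3 ≤ 0.6, so result = 1
(S ∨ (P → Q)) = max(0.5, 1) = 1
¬Q: Gödel ¬ of 0.6 = 0 (operand ≠ 0)
((S ∨ (P → Q)) ∧ ¬Q) = min(1, 0) = 0
¬Q: Gödel ¬ of 0.6 = 0 (operand ≠ 0)
¬¬Q: Gödel ¬ of 0 = 1 (operand is 0)
(((S ∨ (P → Q)) ∧ ¬Q) → ¬¬Q): 0 ≤ 1, so result = 1
¬(((S ∨ (P → Q)) ∧ ¬Q) → ¬¬Q): Gödel ¬ of 1 = 0 (operand ≠ 0)
¬S: Gödel ¬ of 0.5 = 0 (operand ≠ 0)
¬R: Gödel ¬ of 0.9 = 0 (operand ≠ 0)
¬S: Gödel ¬ of 0.5 = 0 (operand ≠ 0)
(¬R ∧ ¬S) = min(0, 0) = 0
(¬S ∧ (¬R ∧ ¬S)) = min(0, 0) = 0
(¬(((S ∨ (P → Q)) ∧ ¬Q) → ¬¬Q) → (¬S ∧ (¬R ∧ ¬S))): 0 ≤ 0, so result = 1

1.00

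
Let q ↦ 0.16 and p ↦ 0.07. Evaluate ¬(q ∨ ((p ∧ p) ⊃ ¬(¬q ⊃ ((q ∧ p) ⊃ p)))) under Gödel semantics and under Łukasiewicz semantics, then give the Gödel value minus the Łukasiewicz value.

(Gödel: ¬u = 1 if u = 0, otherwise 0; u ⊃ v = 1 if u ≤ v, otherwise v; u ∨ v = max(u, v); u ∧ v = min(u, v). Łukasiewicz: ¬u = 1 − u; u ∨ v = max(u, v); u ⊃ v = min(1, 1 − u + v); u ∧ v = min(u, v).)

-0.07

Gödel evaluation:
  (p ∧ p) = min(0.07, 0.07) = 0.07
  ¬q: Gödel ¬ of 0.16 = 0 (operand ≠ 0)
  (q ∧ p) = min(0.16, 0.07) = 0.07
  ((q ∧ p) ⊃ p): 0.07 ≤ 0.07, so result = 1
  (¬q ⊃ ((q ∧ p) ⊃ p)): 0 ≤ 1, so result = 1
  ¬(¬q ⊃ ((q ∧ p) ⊃ p)): Gödel ¬ of 1 = 0 (operand ≠ 0)
  ((p ∧ p) ⊃ ¬(¬q ⊃ ((q ∧ p) ⊃ p))): 0.07 > 0, so result = 0
  (q ∨ ((p ∧ p) ⊃ ¬(¬q ⊃ ((q ∧ p) ⊃ p)))) = max(0.16, 0) = 0.16
  ¬(q ∨ ((p ∧ p) ⊃ ¬(¬q ⊃ ((q ∧ p) ⊃ p)))): Gödel ¬ of 0.16 = 0 (operand ≠ 0)
  Gödel value = 0
Łukasiewicz evaluation:
  (p ∧ p) = min(0.07, 0.07) = 0.07
  ¬q: Łukasiewicz ¬ gives 1 − 0.16 = 0.84
  (q ∧ p) = min(0.16, 0.07) = 0.07
  ((q ∧ p) ⊃ p): min(1, 1 − 0.07 + 0.07) = 1
  (¬q ⊃ ((q ∧ p) ⊃ p)): min(1, 1 − 0.84 + 1) = 1
  ¬(¬q ⊃ ((q ∧ p) ⊃ p)): Łukasiewicz ¬ gives 1 − 1 = 0
  ((p ∧ p) ⊃ ¬(¬q ⊃ ((q ∧ p) ⊃ p))): min(1, 1 − 0.07 + 0) = 0.93
  (q ∨ ((p ∧ p) ⊃ ¬(¬q ⊃ ((q ∧ p) ⊃ p)))) = max(0.16, 0.93) = 0.93
  ¬(q ∨ ((p ∧ p) ⊃ ¬(¬q ⊃ ((q ∧ p) ⊃ p)))): Łukasiewicz ¬ gives 1 − 0.93 = 0.07
  Łukasiewicz value = 0.07
Difference: 0 − 0.07 = -0.07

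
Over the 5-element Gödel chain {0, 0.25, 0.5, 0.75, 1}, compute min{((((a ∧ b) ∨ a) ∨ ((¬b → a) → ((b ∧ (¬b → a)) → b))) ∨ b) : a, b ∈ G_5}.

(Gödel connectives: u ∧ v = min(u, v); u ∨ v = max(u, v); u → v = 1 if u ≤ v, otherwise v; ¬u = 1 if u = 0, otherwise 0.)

Every assignment gives 1. For instance at a = 0, b = 0:
  (a ∧ b) = min(0, 0) = 0
  ((a ∧ b) ∨ a) = max(0, 0) = 0
  ¬b: Gödel ¬ of 0 = 1 (operand is 0)
  (¬b → a): 1 > 0, so result = 0
  ¬b: Gödel ¬ of 0 = 1 (operand is 0)
  (¬b → a): 1 > 0, so result = 0
  (b ∧ (¬b → a)) = min(0, 0) = 0
  ((b ∧ (¬b → a)) → b): 0 ≤ 0, so result = 1
  ((¬b → a) → ((b ∧ (¬b → a)) → b)): 0 ≤ 1, so result = 1
  (((a ∧ b) ∨ a) ∨ ((¬b → a) → ((b ∧ (¬b → a)) → b))) = max(0, 1) = 1
  ((((a ∧ b) ∨ a) ∨ ((¬b → a) → ((b ∧ (¬b → a)) → b))) ∨ b) = max(1, 0) = 1
All 25 assignments give value 1 — the formula is a G_5-tautology.

1.00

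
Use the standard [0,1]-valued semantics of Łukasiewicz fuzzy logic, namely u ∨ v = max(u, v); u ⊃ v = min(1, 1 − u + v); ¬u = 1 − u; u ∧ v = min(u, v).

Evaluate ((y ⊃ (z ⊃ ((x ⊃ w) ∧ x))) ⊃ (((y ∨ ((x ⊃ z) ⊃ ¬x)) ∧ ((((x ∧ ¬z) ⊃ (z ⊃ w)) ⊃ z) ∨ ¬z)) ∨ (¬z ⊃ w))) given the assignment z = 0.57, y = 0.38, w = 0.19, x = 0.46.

(x ⊃ w): min(1, 1 − 0.46 + 0.19) = 0.73
((x ⊃ w) ∧ x) = min(0.73, 0.46) = 0.46
(z ⊃ ((x ⊃ w) ∧ x)): min(1, 1 − 0.57 + 0.46) = 0.89
(y ⊃ (z ⊃ ((x ⊃ w) ∧ x))): min(1, 1 − 0.38 + 0.89) = 1
(x ⊃ z): min(1, 1 − 0.46 + 0.57) = 1
¬x: Łukasiewicz ¬ gives 1 − 0.46 = 0.54
((x ⊃ z) ⊃ ¬x): min(1, 1 − 1 + 0.54) = 0.54
(y ∨ ((x ⊃ z) ⊃ ¬x)) = max(0.38, 0.54) = 0.54
¬z: Łukasiewicz ¬ gives 1 − 0.57 = 0.43
(x ∧ ¬z) = min(0.46, 0.43) = 0.43
(z ⊃ w): min(1, 1 − 0.57 + 0.19) = 0.62
((x ∧ ¬z) ⊃ (z ⊃ w)): min(1, 1 − 0.43 + 0.62) = 1
(((x ∧ ¬z) ⊃ (z ⊃ w)) ⊃ z): min(1, 1 − 1 + 0.57) = 0.57
¬z: Łukasiewicz ¬ gives 1 − 0.57 = 0.43
((((x ∧ ¬z) ⊃ (z ⊃ w)) ⊃ z) ∨ ¬z) = max(0.57, 0.43) = 0.57
((y ∨ ((x ⊃ z) ⊃ ¬x)) ∧ ((((x ∧ ¬z) ⊃ (z ⊃ w)) ⊃ z) ∨ ¬z)) = min(0.54, 0.57) = 0.54
¬z: Łukasiewicz ¬ gives 1 − 0.57 = 0.43
(¬z ⊃ w): min(1, 1 − 0.43 + 0.19) = 0.76
(((y ∨ ((x ⊃ z) ⊃ ¬x)) ∧ ((((x ∧ ¬z) ⊃ (z ⊃ w)) ⊃ z) ∨ ¬z)) ∨ (¬z ⊃ w)) = max(0.54, 0.76) = 0.76
((y ⊃ (z ⊃ ((x ⊃ w) ∧ x))) ⊃ (((y ∨ ((x ⊃ z) ⊃ ¬x)) ∧ ((((x ∧ ¬z) ⊃ (z ⊃ w)) ⊃ z) ∨ ¬z)) ∨ (¬z ⊃ w))): min(1, 1 − 1 + 0.76) = 0.76

0.76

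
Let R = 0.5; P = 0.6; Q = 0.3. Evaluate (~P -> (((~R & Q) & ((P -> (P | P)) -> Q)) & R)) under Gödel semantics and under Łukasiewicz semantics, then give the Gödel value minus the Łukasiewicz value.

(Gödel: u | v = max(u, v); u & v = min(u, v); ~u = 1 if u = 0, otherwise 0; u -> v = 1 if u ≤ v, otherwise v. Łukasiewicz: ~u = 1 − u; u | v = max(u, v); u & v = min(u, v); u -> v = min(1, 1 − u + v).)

0.10

Gödel evaluation:
  ~P: Gödel ¬ of 0.6 = 0 (operand ≠ 0)
  ~R: Gödel ¬ of 0.5 = 0 (operand ≠ 0)
  (~R & Q) = min(0, 0.3) = 0
  (P | P) = max(0.6, 0.6) = 0.6
  (P -> (P | P)): 0.6 ≤ 0.6, so result = 1
  ((P -> (P | P)) -> Q): 1 > 0.3, so result = 0.3
  ((~R & Q) & ((P -> (P | P)) -> Q)) = min(0, 0.3) = 0
  (((~R & Q) & ((P -> (P | P)) -> Q)) & R) = min(0, 0.5) = 0
  (~P -> (((~R & Q) & ((P -> (P | P)) -> Q)) & R)): 0 ≤ 0, so result = 1
  Gödel value = 1
Łukasiewicz evaluation:
  ~P: Łukasiewicz ¬ gives 1 − 0.6 = 0.4
  ~R: Łukasiewicz ¬ gives 1 − 0.5 = 0.5
  (~R & Q) = min(0.5, 0.3) = 0.3
  (P | P) = max(0.6, 0.6) = 0.6
  (P -> (P | P)): min(1, 1 − 0.6 + 0.6) = 1
  ((P -> (P | P)) -> Q): min(1, 1 − 1 + 0.3) = 0.3
  ((~R & Q) & ((P -> (P | P)) -> Q)) = min(0.3, 0.3) = 0.3
  (((~R & Q) & ((P -> (P | P)) -> Q)) & R) = min(0.3, 0.5) = 0.3
  (~P -> (((~R & Q) & ((P -> (P | P)) -> Q)) & R)): min(1, 1 − 0.4 + 0.3) = 0.9
  Łukasiewicz value = 0.9
Difference: 1 − 0.9 = 0.10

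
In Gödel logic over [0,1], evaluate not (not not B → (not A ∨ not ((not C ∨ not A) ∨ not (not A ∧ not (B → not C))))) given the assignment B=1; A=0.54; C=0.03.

1.00

not B: Gödel ¬ of 1 = 0 (operand ≠ 0)
not not B: Gödel ¬ of 0 = 1 (operand is 0)
not A: Gödel ¬ of 0.54 = 0 (operand ≠ 0)
not C: Gödel ¬ of 0.03 = 0 (operand ≠ 0)
not A: Gödel ¬ of 0.54 = 0 (operand ≠ 0)
(not C ∨ not A) = max(0, 0) = 0
not A: Gödel ¬ of 0.54 = 0 (operand ≠ 0)
not C: Gödel ¬ of 0.03 = 0 (operand ≠ 0)
(B → not C): 1 > 0, so result = 0
not (B → not C): Gödel ¬ of 0 = 1 (operand is 0)
(not A ∧ not (B → not C)) = min(0, 1) = 0
not (not A ∧ not (B → not C)): Gödel ¬ of 0 = 1 (operand is 0)
((not C ∨ not A) ∨ not (not A ∧ not (B → not C))) = max(0, 1) = 1
not ((not C ∨ not A) ∨ not (not A ∧ not (B → not C))): Gödel ¬ of 1 = 0 (operand ≠ 0)
(not A ∨ not ((not C ∨ not A) ∨ not (not A ∧ not (B → not C)))) = max(0, 0) = 0
(not not B → (not A ∨ not ((not C ∨ not A) ∨ not (not A ∧ not (B → not C))))): 1 > 0, so result = 0
not (not not B → (not A ∨ not ((not C ∨ not A) ∨ not (not A ∧ not (B → not C))))): Gödel ¬ of 0 = 1 (operand is 0)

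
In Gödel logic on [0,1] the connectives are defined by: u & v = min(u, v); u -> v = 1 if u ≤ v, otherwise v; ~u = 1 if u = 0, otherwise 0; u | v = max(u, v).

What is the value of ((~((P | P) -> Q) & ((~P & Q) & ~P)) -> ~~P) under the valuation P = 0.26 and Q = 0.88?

(P | P) = max(0.26, 0.26) = 0.26
((P | P) -> Q): 0.26 ≤ 0.88, so result = 1
~((P | P) -> Q): Gödel ¬ of 1 = 0 (operand ≠ 0)
~P: Gödel ¬ of 0.26 = 0 (operand ≠ 0)
(~P & Q) = min(0, 0.88) = 0
~P: Gödel ¬ of 0.26 = 0 (operand ≠ 0)
((~P & Q) & ~P) = min(0, 0) = 0
(~((P | P) -> Q) & ((~P & Q) & ~P)) = min(0, 0) = 0
~P: Gödel ¬ of 0.26 = 0 (operand ≠ 0)
~~P: Gödel ¬ of 0 = 1 (operand is 0)
((~((P | P) -> Q) & ((~P & Q) & ~P)) -> ~~P): 0 ≤ 1, so result = 1

1.00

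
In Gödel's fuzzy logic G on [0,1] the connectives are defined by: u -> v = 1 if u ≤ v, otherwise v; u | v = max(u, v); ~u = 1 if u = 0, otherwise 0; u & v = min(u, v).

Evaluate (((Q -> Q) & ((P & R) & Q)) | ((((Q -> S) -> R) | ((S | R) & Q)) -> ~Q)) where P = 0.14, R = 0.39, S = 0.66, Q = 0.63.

(Q -> Q): 0.63 ≤ 0.63, so result = 1
(P & R) = min(0.14, 0.39) = 0.14
((P & R) & Q) = min(0.14, 0.63) = 0.14
((Q -> Q) & ((P & R) & Q)) = min(1, 0.14) = 0.14
(Q -> S): 0.63 ≤ 0.66, so result = 1
((Q -> S) -> R): 1 > 0.39, so result = 0.39
(S | R) = max(0.66, 0.39) = 0.66
((S | R) & Q) = min(0.66, 0.63) = 0.63
(((Q -> S) -> R) | ((S | R) & Q)) = max(0.39, 0.63) = 0.63
~Q: Gödel ¬ of 0.63 = 0 (operand ≠ 0)
((((Q -> S) -> R) | ((S | R) & Q)) -> ~Q): 0.63 > 0, so result = 0
(((Q -> Q) & ((P & R) & Q)) | ((((Q -> S) -> R) | ((S | R) & Q)) -> ~Q)) = max(0.14, 0) = 0.14

0.14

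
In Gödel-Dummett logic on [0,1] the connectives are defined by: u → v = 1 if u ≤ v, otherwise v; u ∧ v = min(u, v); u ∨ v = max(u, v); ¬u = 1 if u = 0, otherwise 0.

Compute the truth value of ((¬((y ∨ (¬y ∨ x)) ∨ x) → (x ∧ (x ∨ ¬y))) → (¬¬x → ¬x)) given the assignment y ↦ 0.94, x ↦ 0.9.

¬y: Gödel ¬ of 0.94 = 0 (operand ≠ 0)
(¬y ∨ x) = max(0, 0.9) = 0.9
(y ∨ (¬y ∨ x)) = max(0.94, 0.9) = 0.94
((y ∨ (¬y ∨ x)) ∨ x) = max(0.94, 0.9) = 0.94
¬((y ∨ (¬y ∨ x)) ∨ x): Gödel ¬ of 0.94 = 0 (operand ≠ 0)
¬y: Gödel ¬ of 0.94 = 0 (operand ≠ 0)
(x ∨ ¬y) = max(0.9, 0) = 0.9
(x ∧ (x ∨ ¬y)) = min(0.9, 0.9) = 0.9
(¬((y ∨ (¬y ∨ x)) ∨ x) → (x ∧ (x ∨ ¬y))): 0 ≤ 0.9, so result = 1
¬x: Gödel ¬ of 0.9 = 0 (operand ≠ 0)
¬¬x: Gödel ¬ of 0 = 1 (operand is 0)
¬x: Gödel ¬ of 0.9 = 0 (operand ≠ 0)
(¬¬x → ¬x): 1 > 0, so result = 0
((¬((y ∨ (¬y ∨ x)) ∨ x) → (x ∧ (x ∨ ¬y))) → (¬¬x → ¬x)): 1 > 0, so result = 0

0.00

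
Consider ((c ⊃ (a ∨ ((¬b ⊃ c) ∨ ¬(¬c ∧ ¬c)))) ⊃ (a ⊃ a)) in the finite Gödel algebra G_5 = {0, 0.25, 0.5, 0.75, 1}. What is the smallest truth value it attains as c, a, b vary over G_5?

1.00

Every assignment gives 1. For instance at c = 0, a = 0, b = 0:
  ¬b: Gödel ¬ of 0 = 1 (operand is 0)
  (¬b ⊃ c): 1 > 0, so result = 0
  ¬c: Gödel ¬ of 0 = 1 (operand is 0)
  ¬c: Gödel ¬ of 0 = 1 (operand is 0)
  (¬c ∧ ¬c) = min(1, 1) = 1
  ¬(¬c ∧ ¬c): Gödel ¬ of 1 = 0 (operand ≠ 0)
  ((¬b ⊃ c) ∨ ¬(¬c ∧ ¬c)) = max(0, 0) = 0
  (a ∨ ((¬b ⊃ c) ∨ ¬(¬c ∧ ¬c))) = max(0, 0) = 0
  (c ⊃ (a ∨ ((¬b ⊃ c) ∨ ¬(¬c ∧ ¬c)))): 0 ≤ 0, so result = 1
  (a ⊃ a): 0 ≤ 0, so result = 1
  ((c ⊃ (a ∨ ((¬b ⊃ c) ∨ ¬(¬c ∧ ¬c)))) ⊃ (a ⊃ a)): 1 ≤ 1, so result = 1
All 125 assignments give value 1 — the formula is a G_5-tautology.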